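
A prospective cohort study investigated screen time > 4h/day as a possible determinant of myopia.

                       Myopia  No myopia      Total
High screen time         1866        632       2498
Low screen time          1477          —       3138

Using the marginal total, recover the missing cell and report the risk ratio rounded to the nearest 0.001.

1.587

The missing cell is in the unexposed row: 3138 − 1477 = 1661.
So a = 1866, b = 632, c = 1477, d = 1661.
RR = [a/(a+b)] / [c/(c+d)] = (1866/2498) / (1477/3138) = 0.74700/0.47068 = 1.58705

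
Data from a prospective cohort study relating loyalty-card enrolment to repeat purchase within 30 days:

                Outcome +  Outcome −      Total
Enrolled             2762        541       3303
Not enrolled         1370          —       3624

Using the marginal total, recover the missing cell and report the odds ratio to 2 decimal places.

8.40

The missing cell is in the unexposed row: 3624 − 1370 = 2254.
So a = 2762, b = 541, c = 1370, d = 2254.
OR = (a·d)/(b·c) = (2762 × 2254) / (541 × 1370) = 6225548 / 741170 = 8.39962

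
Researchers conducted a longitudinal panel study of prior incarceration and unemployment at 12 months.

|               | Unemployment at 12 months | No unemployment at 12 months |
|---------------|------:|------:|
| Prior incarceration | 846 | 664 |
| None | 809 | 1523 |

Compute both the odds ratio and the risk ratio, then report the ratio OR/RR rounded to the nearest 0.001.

1.485

Cells: a = 846, b = 664, c = 809, d = 1523.
OR = (846·1523)/(664·809) = 1288458/537176 = 2.39858
Risk in exposed = 846/1510 = 0.56026; risk in unexposed = 809/2332 = 0.34691; RR = 1.61500
OR/RR = 2.39858 / 1.61500 = 1.48518
The outcome is not rare, so the OR lies further from 1 than the RR.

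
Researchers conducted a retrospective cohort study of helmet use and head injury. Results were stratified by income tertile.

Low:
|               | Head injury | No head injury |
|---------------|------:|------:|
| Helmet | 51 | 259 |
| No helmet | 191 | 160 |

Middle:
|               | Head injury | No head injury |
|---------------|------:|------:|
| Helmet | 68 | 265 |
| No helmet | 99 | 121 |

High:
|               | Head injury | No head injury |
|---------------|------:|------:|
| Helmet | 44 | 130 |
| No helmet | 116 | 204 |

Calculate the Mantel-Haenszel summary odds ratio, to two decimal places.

0.30

OR_MH = Σ(aᵢdᵢ/nᵢ) / Σ(bᵢcᵢ/nᵢ), where nᵢ is the stratum total.
Stratum 1 (Low): n = 661; a·d/n = 51·160/661 = 12.3449; b·c/n = 259·191/661 = 74.8396
Stratum 2 (Middle): n = 553; a·d/n = 68·121/553 = 14.8788; b·c/n = 265·99/553 = 47.4412
Stratum 3 (High): n = 494; a·d/n = 44·204/494 = 18.1700; b·c/n = 130·116/494 = 30.5263
OR_MH = (12.3449 + 14.8788 + 18.1700) / (74.8396 + 47.4412 + 30.5263) = 45.3938 / 152.8072 = 0.29707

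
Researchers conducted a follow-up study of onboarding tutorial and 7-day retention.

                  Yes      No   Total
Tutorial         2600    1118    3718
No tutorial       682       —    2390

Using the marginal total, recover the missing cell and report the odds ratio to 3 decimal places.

5.824

The missing cell is in the unexposed row: 2390 − 682 = 1708.
So a = 2600, b = 1118, c = 682, d = 1708.
OR = (a·d)/(b·c) = (2600 × 1708) / (1118 × 682) = 4440800 / 762476 = 5.82418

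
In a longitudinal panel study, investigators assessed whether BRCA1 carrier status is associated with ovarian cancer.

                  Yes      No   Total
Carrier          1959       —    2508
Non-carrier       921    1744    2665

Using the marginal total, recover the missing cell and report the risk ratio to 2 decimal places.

2.26

The missing cell is in the exposed row: 2508 − 1959 = 549.
So a = 1959, b = 549, c = 921, d = 1744.
RR = [a/(a+b)] / [c/(c+d)] = (1959/2508) / (921/2665) = 0.78110/0.34559 = 2.26019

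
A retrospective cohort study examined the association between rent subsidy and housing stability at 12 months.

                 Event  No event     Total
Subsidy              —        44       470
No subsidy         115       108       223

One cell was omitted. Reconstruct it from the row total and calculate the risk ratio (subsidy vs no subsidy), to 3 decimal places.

1.758

The missing cell is in the exposed row: 470 − 44 = 426.
So a = 426, b = 44, c = 115, d = 108.
RR = [a/(a+b)] / [c/(c+d)] = (426/470) / (115/223) = 0.90638/0.51570 = 1.75759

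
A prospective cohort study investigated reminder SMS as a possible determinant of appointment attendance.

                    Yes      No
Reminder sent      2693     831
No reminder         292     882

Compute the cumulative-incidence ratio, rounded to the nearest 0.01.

Cells: a = 2693, b = 831, c = 292, d = 882.
Risk in exposed = 2693/3524 = 0.76419; risk in unexposed = 292/1174 = 0.24872.
RR = 0.76419 / 0.24872 = 3.07246
The risk among the exposed is 3.07 times that among the unexposed.

3.07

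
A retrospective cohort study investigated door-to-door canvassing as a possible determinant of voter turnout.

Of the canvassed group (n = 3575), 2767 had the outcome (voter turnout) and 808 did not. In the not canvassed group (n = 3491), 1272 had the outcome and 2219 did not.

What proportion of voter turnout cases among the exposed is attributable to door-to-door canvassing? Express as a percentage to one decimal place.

52.9

From the description: a = 2767, b = 808, c = 1272, d = 2219.
Risk in exposed = 2767/3575 = 0.77399; risk in unexposed = 1272/3491 = 0.36437.
RR = 0.77399/0.36437 = 2.12420
AR% = (RR − 1)/RR × 100 = (2.12420 − 1)/2.12420 × 100 = 52.9235%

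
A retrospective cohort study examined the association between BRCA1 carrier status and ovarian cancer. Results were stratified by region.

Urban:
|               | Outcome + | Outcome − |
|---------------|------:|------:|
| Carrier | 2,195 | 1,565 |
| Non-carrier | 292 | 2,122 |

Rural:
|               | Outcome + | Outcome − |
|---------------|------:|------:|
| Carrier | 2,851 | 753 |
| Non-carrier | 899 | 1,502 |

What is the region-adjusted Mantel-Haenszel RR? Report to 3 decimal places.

RR_MH = Σ(aᵢ·n₀ᵢ/nᵢ) / Σ(cᵢ·n₁ᵢ/nᵢ), with n₁ᵢ = aᵢ+bᵢ (exposed), n₀ᵢ = cᵢ+dᵢ (unexposed), nᵢ = n₁ᵢ+n₀ᵢ.
Stratum 1 (Urban): n₁ = 3760, n₀ = 2414, n = 6174; a·n₀/n = 2195·2414/6174 = 858.2329; c·n₁/n = 292·3760/6174 = 177.8296
Stratum 2 (Rural): n₁ = 3604, n₀ = 2401, n = 6005; a·n₀/n = 2851·2401/6005 = 1139.9252; c·n₁/n = 899·3604/6005 = 539.5497
RR_MH = (858.2329 + 1139.9252) / (177.8296 + 539.5497) = 1998.1581 / 717.3793 = 2.78536

2.785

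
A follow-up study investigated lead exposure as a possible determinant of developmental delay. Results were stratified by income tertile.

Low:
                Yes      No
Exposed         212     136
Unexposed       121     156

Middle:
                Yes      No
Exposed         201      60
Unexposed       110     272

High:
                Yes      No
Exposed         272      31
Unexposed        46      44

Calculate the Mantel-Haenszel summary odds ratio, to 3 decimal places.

4.187

OR_MH = Σ(aᵢdᵢ/nᵢ) / Σ(bᵢcᵢ/nᵢ), where nᵢ is the stratum total.
Stratum 1 (Low): n = 625; a·d/n = 212·156/625 = 52.9152; b·c/n = 136·121/625 = 26.3296
Stratum 2 (Middle): n = 643; a·d/n = 201·272/643 = 85.0264; b·c/n = 60·110/643 = 10.2644
Stratum 3 (High): n = 393; a·d/n = 272·44/393 = 30.4529; b·c/n = 31·46/393 = 3.6285
OR_MH = (52.9152 + 85.0264 + 30.4529) / (26.3296 + 10.2644 + 3.6285) = 168.3946 / 40.2225 = 4.18658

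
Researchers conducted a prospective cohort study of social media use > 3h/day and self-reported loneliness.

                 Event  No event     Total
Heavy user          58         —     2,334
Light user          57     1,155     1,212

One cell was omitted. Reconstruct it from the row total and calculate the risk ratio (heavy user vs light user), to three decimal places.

0.528

The missing cell is in the exposed row: 2334 − 58 = 2276.
So a = 58, b = 2276, c = 57, d = 1155.
RR = [a/(a+b)] / [c/(c+d)] = (58/2334) / (57/1212) = 0.02485/0.04703 = 0.52839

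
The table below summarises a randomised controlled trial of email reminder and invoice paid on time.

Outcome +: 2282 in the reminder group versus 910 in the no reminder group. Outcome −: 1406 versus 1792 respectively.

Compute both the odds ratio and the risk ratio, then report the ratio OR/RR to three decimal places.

From the description: a = 2282, b = 1406, c = 910, d = 1792.
OR = (2282·1792)/(1406·910) = 4089344/1279460 = 3.19615
Risk in exposed = 2282/3688 = 0.61876; risk in unexposed = 910/2702 = 0.33679; RR = 1.83725
OR/RR = 3.19615 / 1.83725 = 1.73964
The outcome is not rare, so the OR lies further from 1 than the RR.

1.740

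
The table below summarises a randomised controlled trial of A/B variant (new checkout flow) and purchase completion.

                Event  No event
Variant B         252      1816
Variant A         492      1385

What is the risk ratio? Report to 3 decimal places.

0.465

Cells: a = 252, b = 1816, c = 492, d = 1385.
Risk in exposed = 252/2068 = 0.12186; risk in unexposed = 492/1877 = 0.26212.
RR = 0.12186 / 0.26212 = 0.46489
The risk is 54% lower among the exposed than among the unexposed.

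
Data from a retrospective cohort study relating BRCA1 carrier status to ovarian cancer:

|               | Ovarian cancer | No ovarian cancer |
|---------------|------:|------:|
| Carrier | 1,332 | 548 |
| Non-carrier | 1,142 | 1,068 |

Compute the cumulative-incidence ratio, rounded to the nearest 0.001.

Cells: a = 1332, b = 548, c = 1142, d = 1068.
Risk in exposed = 1332/1880 = 0.70851; risk in unexposed = 1142/2210 = 0.51674.
RR = 0.70851 / 0.51674 = 1.37111
The risk among the exposed is 1.37 times that among the unexposed.

1.371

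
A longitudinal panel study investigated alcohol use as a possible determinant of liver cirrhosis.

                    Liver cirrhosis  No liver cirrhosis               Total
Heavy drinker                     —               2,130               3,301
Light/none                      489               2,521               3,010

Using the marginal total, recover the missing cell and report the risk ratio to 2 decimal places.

2.18

The missing cell is in the exposed row: 3301 − 2130 = 1171.
So a = 1171, b = 2130, c = 489, d = 2521.
RR = [a/(a+b)] / [c/(c+d)] = (1171/3301) / (489/3010) = 0.35474/0.16246 = 2.18358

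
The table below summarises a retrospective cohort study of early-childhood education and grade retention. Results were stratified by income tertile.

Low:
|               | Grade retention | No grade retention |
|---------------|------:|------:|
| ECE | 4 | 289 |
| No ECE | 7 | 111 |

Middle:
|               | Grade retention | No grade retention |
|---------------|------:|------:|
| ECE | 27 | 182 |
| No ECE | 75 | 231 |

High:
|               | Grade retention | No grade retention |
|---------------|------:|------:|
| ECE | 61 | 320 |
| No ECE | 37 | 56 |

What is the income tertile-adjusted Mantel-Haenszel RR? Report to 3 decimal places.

RR_MH = Σ(aᵢ·n₀ᵢ/nᵢ) / Σ(cᵢ·n₁ᵢ/nᵢ), with n₁ᵢ = aᵢ+bᵢ (exposed), n₀ᵢ = cᵢ+dᵢ (unexposed), nᵢ = n₁ᵢ+n₀ᵢ.
Stratum 1 (Low): n₁ = 293, n₀ = 118, n = 411; a·n₀/n = 4·118/411 = 1.1484; c·n₁/n = 7·293/411 = 4.9903
Stratum 2 (Middle): n₁ = 209, n₀ = 306, n = 515; a·n₀/n = 27·306/515 = 16.0427; c·n₁/n = 75·209/515 = 30.4369
Stratum 3 (High): n₁ = 381, n₀ = 93, n = 474; a·n₀/n = 61·93/474 = 11.9684; c·n₁/n = 37·381/474 = 29.7405
RR_MH = (1.1484 + 16.0427 + 11.9684) / (4.9903 + 30.4369 + 29.7405) = 29.1595 / 65.1677 = 0.44745

0.447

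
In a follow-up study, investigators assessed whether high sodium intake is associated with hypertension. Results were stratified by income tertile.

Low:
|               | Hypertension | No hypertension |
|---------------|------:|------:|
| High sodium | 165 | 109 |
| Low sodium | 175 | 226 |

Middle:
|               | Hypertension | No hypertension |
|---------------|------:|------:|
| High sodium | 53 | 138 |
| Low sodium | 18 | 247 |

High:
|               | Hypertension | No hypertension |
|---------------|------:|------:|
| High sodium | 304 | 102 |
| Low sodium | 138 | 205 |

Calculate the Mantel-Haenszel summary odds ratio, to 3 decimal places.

3.184

OR_MH = Σ(aᵢdᵢ/nᵢ) / Σ(bᵢcᵢ/nᵢ), where nᵢ is the stratum total.
Stratum 1 (Low): n = 675; a·d/n = 165·226/675 = 55.2444; b·c/n = 109·175/675 = 28.2593
Stratum 2 (Middle): n = 456; a·d/n = 53·247/456 = 28.7083; b·c/n = 138·18/456 = 5.4474
Stratum 3 (High): n = 749; a·d/n = 304·205/749 = 83.2043; b·c/n = 102·138/749 = 18.7931
OR_MH = (55.2444 + 28.7083 + 83.2043) / (28.2593 + 5.4474 + 18.7931) = 167.1571 / 52.4997 = 3.18396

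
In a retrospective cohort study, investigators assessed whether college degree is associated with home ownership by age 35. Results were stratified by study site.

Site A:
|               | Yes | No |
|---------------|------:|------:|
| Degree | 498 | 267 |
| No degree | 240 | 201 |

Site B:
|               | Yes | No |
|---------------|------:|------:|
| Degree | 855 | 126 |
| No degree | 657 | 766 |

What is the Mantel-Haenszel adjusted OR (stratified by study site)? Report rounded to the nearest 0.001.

4.059

OR_MH = Σ(aᵢdᵢ/nᵢ) / Σ(bᵢcᵢ/nᵢ), where nᵢ is the stratum total.
Stratum 1 (Site A): n = 1206; a·d/n = 498·201/1206 = 83.0000; b·c/n = 267·240/1206 = 53.1343
Stratum 2 (Site B): n = 2404; a·d/n = 855·766/2404 = 272.4334; b·c/n = 126·657/2404 = 34.4351
OR_MH = (83.0000 + 272.4334) / (53.1343 + 34.4351) = 355.4334 / 87.5694 = 4.05888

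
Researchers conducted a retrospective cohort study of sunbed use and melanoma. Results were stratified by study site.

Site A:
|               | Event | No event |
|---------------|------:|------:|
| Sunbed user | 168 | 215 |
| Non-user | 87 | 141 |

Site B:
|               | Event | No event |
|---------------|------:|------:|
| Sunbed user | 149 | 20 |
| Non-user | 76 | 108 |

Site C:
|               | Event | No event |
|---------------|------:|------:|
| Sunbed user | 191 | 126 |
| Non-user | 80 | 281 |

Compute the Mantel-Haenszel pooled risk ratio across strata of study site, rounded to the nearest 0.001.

RR_MH = Σ(aᵢ·n₀ᵢ/nᵢ) / Σ(cᵢ·n₁ᵢ/nᵢ), with n₁ᵢ = aᵢ+bᵢ (exposed), n₀ᵢ = cᵢ+dᵢ (unexposed), nᵢ = n₁ᵢ+n₀ᵢ.
Stratum 1 (Site A): n₁ = 383, n₀ = 228, n = 611; a·n₀/n = 168·228/611 = 62.6907; c·n₁/n = 87·383/611 = 54.5352
Stratum 2 (Site B): n₁ = 169, n₀ = 184, n = 353; a·n₀/n = 149·184/353 = 77.6657; c·n₁/n = 76·169/353 = 36.3853
Stratum 3 (Site C): n₁ = 317, n₀ = 361, n = 678; a·n₀/n = 191·361/678 = 101.6976; c·n₁/n = 80·317/678 = 37.4041
RR_MH = (62.6907 + 77.6657 + 101.6976) / (54.5352 + 36.3853 + 37.4041) = 242.0540 / 128.3246 = 1.88626

1.886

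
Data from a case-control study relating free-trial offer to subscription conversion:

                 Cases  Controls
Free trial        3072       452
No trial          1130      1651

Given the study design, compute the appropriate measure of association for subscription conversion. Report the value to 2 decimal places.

9.93

Cells: a = 3072, b = 452, c = 1130, d = 1651.
This is a case-control study: participants were sampled on outcome status, so risks in the source population cannot be estimated directly — relative risk is not valid here. The odds ratio is the appropriate measure.
OR = (a·d)/(b·c) = (3072 × 1651) / (452 × 1130) = 5071872 / 510760 = 9.93005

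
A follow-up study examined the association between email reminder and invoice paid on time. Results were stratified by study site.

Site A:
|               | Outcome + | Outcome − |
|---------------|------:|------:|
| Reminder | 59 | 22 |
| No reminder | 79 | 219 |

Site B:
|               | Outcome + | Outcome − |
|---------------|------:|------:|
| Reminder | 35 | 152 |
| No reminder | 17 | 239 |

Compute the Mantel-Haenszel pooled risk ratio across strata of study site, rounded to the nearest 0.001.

RR_MH = Σ(aᵢ·n₀ᵢ/nᵢ) / Σ(cᵢ·n₁ᵢ/nᵢ), with n₁ᵢ = aᵢ+bᵢ (exposed), n₀ᵢ = cᵢ+dᵢ (unexposed), nᵢ = n₁ᵢ+n₀ᵢ.
Stratum 1 (Site A): n₁ = 81, n₀ = 298, n = 379; a·n₀/n = 59·298/379 = 46.3905; c·n₁/n = 79·81/379 = 16.8839
Stratum 2 (Site B): n₁ = 187, n₀ = 256, n = 443; a·n₀/n = 35·256/443 = 20.2257; c·n₁/n = 17·187/443 = 7.1761
RR_MH = (46.3905 + 20.2257) / (16.8839 + 7.1761) = 66.6162 / 24.0600 = 2.76876

2.769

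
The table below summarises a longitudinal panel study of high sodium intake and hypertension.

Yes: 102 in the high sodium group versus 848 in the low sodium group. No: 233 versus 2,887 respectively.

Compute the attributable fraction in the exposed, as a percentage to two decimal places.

25.43

From the description: a = 102, b = 233, c = 848, d = 2887.
Risk in exposed = 102/335 = 0.30448; risk in unexposed = 848/3735 = 0.22704.
RR = 0.30448/0.22704 = 1.34107
AR% = (RR − 1)/RR × 100 = (1.34107 − 1)/1.34107 × 100 = 25.4324%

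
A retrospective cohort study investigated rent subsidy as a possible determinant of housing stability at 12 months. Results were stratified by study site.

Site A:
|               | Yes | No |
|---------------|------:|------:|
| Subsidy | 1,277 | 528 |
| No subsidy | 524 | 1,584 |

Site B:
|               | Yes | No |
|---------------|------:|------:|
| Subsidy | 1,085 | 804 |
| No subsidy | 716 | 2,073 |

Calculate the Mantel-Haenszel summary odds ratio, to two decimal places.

OR_MH = Σ(aᵢdᵢ/nᵢ) / Σ(bᵢcᵢ/nᵢ), where nᵢ is the stratum total.
Stratum 1 (Site A): n = 3913; a·d/n = 1277·1584/3913 = 516.9353; b·c/n = 528·524/3913 = 70.7059
Stratum 2 (Site B): n = 4678; a·d/n = 1085·2073/4678 = 480.8048; b·c/n = 804·716/4678 = 123.0577
OR_MH = (516.9353 + 480.8048) / (70.7059 + 123.0577) = 997.7402 / 193.7636 = 5.14927

5.15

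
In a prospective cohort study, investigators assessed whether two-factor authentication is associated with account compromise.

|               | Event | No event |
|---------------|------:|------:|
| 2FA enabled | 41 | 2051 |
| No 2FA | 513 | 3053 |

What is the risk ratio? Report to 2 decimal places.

0.14

Cells: a = 41, b = 2051, c = 513, d = 3053.
Risk in exposed = 41/2092 = 0.01960; risk in unexposed = 513/3566 = 0.14386.
RR = 0.01960 / 0.14386 = 0.13623
The risk is 86% lower among the exposed than among the unexposed.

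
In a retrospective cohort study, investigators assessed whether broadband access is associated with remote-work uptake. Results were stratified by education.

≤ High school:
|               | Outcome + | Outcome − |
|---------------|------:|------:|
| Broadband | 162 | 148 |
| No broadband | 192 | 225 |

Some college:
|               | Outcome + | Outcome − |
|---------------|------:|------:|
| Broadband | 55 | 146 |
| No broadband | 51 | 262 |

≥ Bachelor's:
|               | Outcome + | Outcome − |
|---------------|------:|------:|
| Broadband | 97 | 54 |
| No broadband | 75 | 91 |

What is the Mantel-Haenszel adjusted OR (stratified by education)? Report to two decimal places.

1.60

OR_MH = Σ(aᵢdᵢ/nᵢ) / Σ(bᵢcᵢ/nᵢ), where nᵢ is the stratum total.
Stratum 1 (≤ High school): n = 727; a·d/n = 162·225/727 = 50.1376; b·c/n = 148·192/727 = 39.0867
Stratum 2 (Some college): n = 514; a·d/n = 55·262/514 = 28.0350; b·c/n = 146·51/514 = 14.4864
Stratum 3 (≥ Bachelor's): n = 317; a·d/n = 97·91/317 = 27.8454; b·c/n = 54·75/317 = 12.7760
OR_MH = (50.1376 + 28.0350 + 27.8454) / (39.0867 + 14.4864 + 12.7760) = 106.0180 / 66.3491 = 1.59788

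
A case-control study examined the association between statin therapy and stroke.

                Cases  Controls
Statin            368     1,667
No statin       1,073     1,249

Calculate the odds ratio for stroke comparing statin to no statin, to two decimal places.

Cells: a = 368, b = 1667, c = 1073, d = 1249.
OR = (a·d)/(b·c) = (368 × 1249) / (1667 × 1073) = 459632 / 1788691 = 0.25697
Exposure is associated with lower odds of stroke (OR = 0.26 < 1).

0.26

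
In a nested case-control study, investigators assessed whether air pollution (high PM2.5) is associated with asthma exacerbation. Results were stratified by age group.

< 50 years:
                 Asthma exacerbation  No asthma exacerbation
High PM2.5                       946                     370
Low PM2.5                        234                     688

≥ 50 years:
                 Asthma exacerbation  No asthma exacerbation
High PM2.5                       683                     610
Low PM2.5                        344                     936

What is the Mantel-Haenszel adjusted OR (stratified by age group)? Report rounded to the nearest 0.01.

4.48

OR_MH = Σ(aᵢdᵢ/nᵢ) / Σ(bᵢcᵢ/nᵢ), where nᵢ is the stratum total.
Stratum 1 (< 50 years): n = 2238; a·d/n = 946·688/2238 = 290.8168; b·c/n = 370·234/2238 = 38.6863
Stratum 2 (≥ 50 years): n = 2573; a·d/n = 683·936/2573 = 248.4602; b·c/n = 610·344/2573 = 81.5546
OR_MH = (290.8168 + 248.4602) / (38.6863 + 81.5546) = 539.2770 / 120.2409 = 4.48497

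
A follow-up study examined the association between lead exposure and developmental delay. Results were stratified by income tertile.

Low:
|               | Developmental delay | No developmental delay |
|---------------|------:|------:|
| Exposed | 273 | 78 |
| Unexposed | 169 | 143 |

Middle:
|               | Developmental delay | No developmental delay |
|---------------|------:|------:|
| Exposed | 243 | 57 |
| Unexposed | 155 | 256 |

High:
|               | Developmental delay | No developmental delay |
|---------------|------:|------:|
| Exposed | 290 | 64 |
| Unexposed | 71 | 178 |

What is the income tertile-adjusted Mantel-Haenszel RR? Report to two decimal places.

1.98

RR_MH = Σ(aᵢ·n₀ᵢ/nᵢ) / Σ(cᵢ·n₁ᵢ/nᵢ), with n₁ᵢ = aᵢ+bᵢ (exposed), n₀ᵢ = cᵢ+dᵢ (unexposed), nᵢ = n₁ᵢ+n₀ᵢ.
Stratum 1 (Low): n₁ = 351, n₀ = 312, n = 663; a·n₀/n = 273·312/663 = 128.4706; c·n₁/n = 169·351/663 = 89.4706
Stratum 2 (Middle): n₁ = 300, n₀ = 411, n = 711; a·n₀/n = 243·411/711 = 140.4684; c·n₁/n = 155·300/711 = 65.4008
Stratum 3 (High): n₁ = 354, n₀ = 249, n = 603; a·n₀/n = 290·249/603 = 119.7512; c·n₁/n = 71·354/603 = 41.6816
RR_MH = (128.4706 + 140.4684 + 119.7512) / (89.4706 + 65.4008 + 41.6816) = 388.6902 / 196.5530 = 1.97753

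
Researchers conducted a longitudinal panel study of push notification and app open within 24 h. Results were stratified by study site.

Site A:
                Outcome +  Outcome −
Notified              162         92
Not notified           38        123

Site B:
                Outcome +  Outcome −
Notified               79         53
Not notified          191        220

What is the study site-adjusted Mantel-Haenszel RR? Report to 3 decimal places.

RR_MH = Σ(aᵢ·n₀ᵢ/nᵢ) / Σ(cᵢ·n₁ᵢ/nᵢ), with n₁ᵢ = aᵢ+bᵢ (exposed), n₀ᵢ = cᵢ+dᵢ (unexposed), nᵢ = n₁ᵢ+n₀ᵢ.
Stratum 1 (Site A): n₁ = 254, n₀ = 161, n = 415; a·n₀/n = 162·161/415 = 62.8482; c·n₁/n = 38·254/415 = 23.2578
Stratum 2 (Site B): n₁ = 132, n₀ = 411, n = 543; a·n₀/n = 79·411/543 = 59.7956; c·n₁/n = 191·132/543 = 46.4309
RR_MH = (62.8482 + 59.7956) / (23.2578 + 46.4309) = 122.6438 / 69.6888 = 1.75988

1.760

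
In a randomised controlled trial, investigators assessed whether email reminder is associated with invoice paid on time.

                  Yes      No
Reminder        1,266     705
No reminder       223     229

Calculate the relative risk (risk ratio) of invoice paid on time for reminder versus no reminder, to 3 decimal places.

Cells: a = 1266, b = 705, c = 223, d = 229.
Risk in exposed = 1266/1971 = 0.64231; risk in unexposed = 223/452 = 0.49336.
RR = 0.64231 / 0.49336 = 1.30191
The risk among the exposed is 1.30 times that among the unexposed.

1.302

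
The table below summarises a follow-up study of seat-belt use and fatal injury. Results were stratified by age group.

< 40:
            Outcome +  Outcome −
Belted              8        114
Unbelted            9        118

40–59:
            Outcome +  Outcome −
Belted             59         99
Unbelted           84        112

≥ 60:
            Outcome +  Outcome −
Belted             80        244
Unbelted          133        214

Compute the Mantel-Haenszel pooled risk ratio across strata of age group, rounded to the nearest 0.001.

0.736

RR_MH = Σ(aᵢ·n₀ᵢ/nᵢ) / Σ(cᵢ·n₁ᵢ/nᵢ), with n₁ᵢ = aᵢ+bᵢ (exposed), n₀ᵢ = cᵢ+dᵢ (unexposed), nᵢ = n₁ᵢ+n₀ᵢ.
Stratum 1 (< 40): n₁ = 122, n₀ = 127, n = 249; a·n₀/n = 8·127/249 = 4.0803; c·n₁/n = 9·122/249 = 4.4096
Stratum 2 (40–59): n₁ = 158, n₀ = 196, n = 354; a·n₀/n = 59·196/354 = 32.6667; c·n₁/n = 84·158/354 = 37.4915
Stratum 3 (≥ 60): n₁ = 324, n₀ = 347, n = 671; a·n₀/n = 80·347/671 = 41.3711; c·n₁/n = 133·324/671 = 64.2206
RR_MH = (4.0803 + 32.6667 + 41.3711) / (4.4096 + 37.4915 + 64.2206) = 78.1181 / 106.1217 = 0.73612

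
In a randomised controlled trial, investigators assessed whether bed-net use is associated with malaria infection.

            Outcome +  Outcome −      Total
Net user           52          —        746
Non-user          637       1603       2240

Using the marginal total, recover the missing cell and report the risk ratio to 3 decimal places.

The missing cell is in the exposed row: 746 − 52 = 694.
So a = 52, b = 694, c = 637, d = 1603.
RR = [a/(a+b)] / [c/(c+d)] = (52/746) / (637/2240) = 0.06971/0.28437 = 0.24512

0.245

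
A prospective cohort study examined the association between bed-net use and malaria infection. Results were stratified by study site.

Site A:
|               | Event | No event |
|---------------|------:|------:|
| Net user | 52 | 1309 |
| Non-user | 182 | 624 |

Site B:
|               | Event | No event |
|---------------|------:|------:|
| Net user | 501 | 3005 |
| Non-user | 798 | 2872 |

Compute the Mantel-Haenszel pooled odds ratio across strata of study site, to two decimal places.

OR_MH = Σ(aᵢdᵢ/nᵢ) / Σ(bᵢcᵢ/nᵢ), where nᵢ is the stratum total.
Stratum 1 (Site A): n = 2167; a·d/n = 52·624/2167 = 14.9737; b·c/n = 1309·182/2167 = 109.9391
Stratum 2 (Site B): n = 7176; a·d/n = 501·2872/7176 = 200.5117; b·c/n = 3005·798/7176 = 334.1681
OR_MH = (14.9737 + 200.5117) / (109.9391 + 334.1681) = 215.4854 / 444.1071 = 0.48521

0.49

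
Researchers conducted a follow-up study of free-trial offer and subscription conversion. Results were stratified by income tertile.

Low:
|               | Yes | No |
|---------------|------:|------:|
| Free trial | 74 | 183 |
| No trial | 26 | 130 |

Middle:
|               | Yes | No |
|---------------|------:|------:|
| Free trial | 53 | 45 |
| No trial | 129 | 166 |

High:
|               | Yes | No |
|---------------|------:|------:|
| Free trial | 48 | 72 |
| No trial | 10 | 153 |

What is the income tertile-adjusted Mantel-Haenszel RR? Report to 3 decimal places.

1.814

RR_MH = Σ(aᵢ·n₀ᵢ/nᵢ) / Σ(cᵢ·n₁ᵢ/nᵢ), with n₁ᵢ = aᵢ+bᵢ (exposed), n₀ᵢ = cᵢ+dᵢ (unexposed), nᵢ = n₁ᵢ+n₀ᵢ.
Stratum 1 (Low): n₁ = 257, n₀ = 156, n = 413; a·n₀/n = 74·156/413 = 27.9516; c·n₁/n = 26·257/413 = 16.1792
Stratum 2 (Middle): n₁ = 98, n₀ = 295, n = 393; a·n₀/n = 53·295/393 = 39.7837; c·n₁/n = 129·98/393 = 32.1679
Stratum 3 (High): n₁ = 120, n₀ = 163, n = 283; a·n₀/n = 48·163/283 = 27.6466; c·n₁/n = 10·120/283 = 4.2403
RR_MH = (27.9516 + 39.7837 + 27.6466) / (16.1792 + 32.1679 + 4.2403) = 95.3819 / 52.5874 = 1.81378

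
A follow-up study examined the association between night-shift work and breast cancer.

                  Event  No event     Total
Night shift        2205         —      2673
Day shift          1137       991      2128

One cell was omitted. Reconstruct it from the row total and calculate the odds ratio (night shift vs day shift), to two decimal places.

4.11

The missing cell is in the exposed row: 2673 − 2205 = 468.
So a = 2205, b = 468, c = 1137, d = 991.
OR = (a·d)/(b·c) = (2205 × 991) / (468 × 1137) = 2185155 / 532116 = 4.10654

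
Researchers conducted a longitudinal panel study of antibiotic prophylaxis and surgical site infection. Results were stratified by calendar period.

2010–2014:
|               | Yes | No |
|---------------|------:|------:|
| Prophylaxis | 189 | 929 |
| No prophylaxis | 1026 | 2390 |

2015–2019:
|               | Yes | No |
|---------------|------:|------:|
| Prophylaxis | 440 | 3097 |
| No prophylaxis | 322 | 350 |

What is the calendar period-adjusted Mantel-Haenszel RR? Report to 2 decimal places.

RR_MH = Σ(aᵢ·n₀ᵢ/nᵢ) / Σ(cᵢ·n₁ᵢ/nᵢ), with n₁ᵢ = aᵢ+bᵢ (exposed), n₀ᵢ = cᵢ+dᵢ (unexposed), nᵢ = n₁ᵢ+n₀ᵢ.
Stratum 1 (2010–2014): n₁ = 1118, n₀ = 3416, n = 4534; a·n₀/n = 189·3416/4534 = 142.3961; c·n₁/n = 1026·1118/4534 = 252.9925
Stratum 2 (2015–2019): n₁ = 3537, n₀ = 672, n = 4209; a·n₀/n = 440·672/4209 = 70.2495; c·n₁/n = 322·3537/4209 = 270.5902
RR_MH = (142.3961 + 70.2495) / (252.9925 + 270.5902) = 212.6456 / 523.5827 = 0.40614

0.41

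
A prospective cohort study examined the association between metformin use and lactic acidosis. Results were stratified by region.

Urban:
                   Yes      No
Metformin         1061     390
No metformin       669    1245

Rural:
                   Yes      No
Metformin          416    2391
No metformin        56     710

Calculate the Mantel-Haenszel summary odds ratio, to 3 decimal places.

OR_MH = Σ(aᵢdᵢ/nᵢ) / Σ(bᵢcᵢ/nᵢ), where nᵢ is the stratum total.
Stratum 1 (Urban): n = 3365; a·d/n = 1061·1245/3365 = 392.5542; b·c/n = 390·669/3365 = 77.5364
Stratum 2 (Rural): n = 3573; a·d/n = 416·710/3573 = 82.6644; b·c/n = 2391·56/3573 = 37.4744
OR_MH = (392.5542 + 82.6644) / (77.5364 + 37.4744) = 475.2187 / 115.0108 = 4.13195

4.132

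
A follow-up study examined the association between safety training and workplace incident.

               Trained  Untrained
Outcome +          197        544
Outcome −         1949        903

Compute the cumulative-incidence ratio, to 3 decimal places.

0.244

Reading the table with exposure as columns: a = 197 (Trained, case), b = 1949 (Trained, non-case), c = 544 (Untrained, case), d = 903.
Risk in exposed = 197/2146 = 0.09180; risk in unexposed = 544/1447 = 0.37595.
RR = 0.09180 / 0.37595 = 0.24418
The risk is 76% lower among the exposed than among the unexposed.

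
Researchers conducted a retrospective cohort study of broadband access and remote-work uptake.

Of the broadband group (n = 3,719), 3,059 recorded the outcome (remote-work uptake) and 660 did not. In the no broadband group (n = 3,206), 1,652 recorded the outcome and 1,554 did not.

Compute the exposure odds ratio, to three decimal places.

From the description: a = 3059, b = 660, c = 1652, d = 1554.
OR = (a·d)/(b·c) = (3059 × 1554) / (660 × 1652) = 4753686 / 1090320 = 4.35990
The odds of remote-work uptake are about 4.36 times as high in the broadband group.

4.360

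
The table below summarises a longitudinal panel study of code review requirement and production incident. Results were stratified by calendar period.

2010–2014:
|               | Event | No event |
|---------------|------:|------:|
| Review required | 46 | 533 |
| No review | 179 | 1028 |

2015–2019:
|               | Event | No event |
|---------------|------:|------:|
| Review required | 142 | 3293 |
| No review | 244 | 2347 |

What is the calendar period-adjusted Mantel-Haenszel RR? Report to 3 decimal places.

0.467

RR_MH = Σ(aᵢ·n₀ᵢ/nᵢ) / Σ(cᵢ·n₁ᵢ/nᵢ), with n₁ᵢ = aᵢ+bᵢ (exposed), n₀ᵢ = cᵢ+dᵢ (unexposed), nᵢ = n₁ᵢ+n₀ᵢ.
Stratum 1 (2010–2014): n₁ = 579, n₀ = 1207, n = 1786; a·n₀/n = 46·1207/1786 = 31.0873; c·n₁/n = 179·579/1786 = 58.0297
Stratum 2 (2015–2019): n₁ = 3435, n₀ = 2591, n = 6026; a·n₀/n = 142·2591/6026 = 61.0558; c·n₁/n = 244·3435/6026 = 139.0873
RR_MH = (31.0873 + 61.0558) / (58.0297 + 139.0873) = 92.1431 / 197.1170 = 0.46745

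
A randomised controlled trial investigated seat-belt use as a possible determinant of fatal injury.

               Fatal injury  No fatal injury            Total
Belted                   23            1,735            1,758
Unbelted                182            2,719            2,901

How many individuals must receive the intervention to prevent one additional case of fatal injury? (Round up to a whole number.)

Risk in treated group = 23/1758 = 0.01308; risk in control = 182/2901 = 0.06274.
Absolute risk reduction = 0.06274 − 0.01308 = 0.04965
NNT = 1 / ARR = 1 / 0.04965 = 20.139 → round up → 21

21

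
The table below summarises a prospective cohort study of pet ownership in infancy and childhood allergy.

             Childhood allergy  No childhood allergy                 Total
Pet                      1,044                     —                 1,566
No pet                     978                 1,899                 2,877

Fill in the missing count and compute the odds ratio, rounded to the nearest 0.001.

3.883

The missing cell is in the exposed row: 1566 − 1044 = 522.
So a = 1044, b = 522, c = 978, d = 1899.
OR = (a·d)/(b·c) = (1044 × 1899) / (522 × 978) = 1982556 / 510516 = 3.88344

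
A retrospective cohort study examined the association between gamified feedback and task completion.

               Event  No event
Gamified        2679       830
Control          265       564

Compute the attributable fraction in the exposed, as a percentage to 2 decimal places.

58.13

Cells: a = 2679, b = 830, c = 265, d = 564.
Risk in exposed = 2679/3509 = 0.76347; risk in unexposed = 265/829 = 0.31966.
RR = 0.76347/0.31966 = 2.38835
AR% = (RR − 1)/RR × 100 = (2.38835 − 1)/2.38835 × 100 = 58.1301%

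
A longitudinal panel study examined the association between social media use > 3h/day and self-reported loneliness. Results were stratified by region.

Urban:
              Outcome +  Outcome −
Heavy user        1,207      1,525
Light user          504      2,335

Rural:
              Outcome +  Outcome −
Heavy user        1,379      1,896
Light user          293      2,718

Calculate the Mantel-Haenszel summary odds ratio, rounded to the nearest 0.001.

OR_MH = Σ(aᵢdᵢ/nᵢ) / Σ(bᵢcᵢ/nᵢ), where nᵢ is the stratum total.
Stratum 1 (Urban): n = 5571; a·d/n = 1207·2335/5571 = 505.8957; b·c/n = 1525·504/5571 = 137.9645
Stratum 2 (Rural): n = 6286; a·d/n = 1379·2718/6286 = 596.2650; b·c/n = 1896·293/6286 = 88.3754
OR_MH = (505.8957 + 596.2650) / (137.9645 + 88.3754) = 1102.1607 / 226.3399 = 4.86949

4.869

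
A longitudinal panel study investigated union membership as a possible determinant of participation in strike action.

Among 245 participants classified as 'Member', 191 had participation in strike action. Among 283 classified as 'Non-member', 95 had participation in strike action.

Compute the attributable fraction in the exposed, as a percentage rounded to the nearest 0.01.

From the description: a = 191, b = 54, c = 95, d = 188.
Risk in exposed = 191/245 = 0.77959; risk in unexposed = 95/283 = 0.33569.
RR = 0.77959/0.33569 = 2.32236
AR% = (RR − 1)/RR × 100 = (2.32236 − 1)/2.32236 × 100 = 56.9404%

56.94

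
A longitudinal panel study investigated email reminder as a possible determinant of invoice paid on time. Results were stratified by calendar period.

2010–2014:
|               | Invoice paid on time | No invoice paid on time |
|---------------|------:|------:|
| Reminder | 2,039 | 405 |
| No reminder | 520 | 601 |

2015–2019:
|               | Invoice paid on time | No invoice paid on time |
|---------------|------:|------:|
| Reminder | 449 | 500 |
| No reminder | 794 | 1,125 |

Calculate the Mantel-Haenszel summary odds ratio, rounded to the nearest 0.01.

2.63

OR_MH = Σ(aᵢdᵢ/nᵢ) / Σ(bᵢcᵢ/nᵢ), where nᵢ is the stratum total.
Stratum 1 (2010–2014): n = 3565; a·d/n = 2039·601/3565 = 343.7417; b·c/n = 405·520/3565 = 59.0743
Stratum 2 (2015–2019): n = 2868; a·d/n = 449·1125/2868 = 176.1245; b·c/n = 500·794/2868 = 138.4240
OR_MH = (343.7417 + 176.1245) / (59.0743 + 138.4240) = 519.8661 / 197.4983 = 2.63226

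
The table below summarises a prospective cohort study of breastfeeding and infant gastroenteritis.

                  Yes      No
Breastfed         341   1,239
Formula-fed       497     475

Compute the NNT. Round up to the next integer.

Risk in treated group = 341/1580 = 0.21582; risk in control = 497/972 = 0.51132.
Absolute risk reduction = 0.51132 − 0.21582 = 0.29549
NNT = 1 / ARR = 1 / 0.29549 = 3.384 → round up → 4

4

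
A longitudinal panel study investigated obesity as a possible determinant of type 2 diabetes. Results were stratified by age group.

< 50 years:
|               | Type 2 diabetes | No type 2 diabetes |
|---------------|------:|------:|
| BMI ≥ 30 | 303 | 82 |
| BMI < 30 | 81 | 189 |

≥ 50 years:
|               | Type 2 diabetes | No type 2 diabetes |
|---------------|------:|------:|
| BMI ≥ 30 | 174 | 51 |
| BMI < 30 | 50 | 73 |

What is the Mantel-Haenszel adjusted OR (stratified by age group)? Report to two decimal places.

7.09

OR_MH = Σ(aᵢdᵢ/nᵢ) / Σ(bᵢcᵢ/nᵢ), where nᵢ is the stratum total.
Stratum 1 (< 50 years): n = 655; a·d/n = 303·189/655 = 87.4305; b·c/n = 82·81/655 = 10.1405
Stratum 2 (≥ 50 years): n = 348; a·d/n = 174·73/348 = 36.5000; b·c/n = 51·50/348 = 7.3276
OR_MH = (87.4305 + 36.5000) / (10.1405 + 7.3276) = 123.9305 / 17.4680 = 7.09470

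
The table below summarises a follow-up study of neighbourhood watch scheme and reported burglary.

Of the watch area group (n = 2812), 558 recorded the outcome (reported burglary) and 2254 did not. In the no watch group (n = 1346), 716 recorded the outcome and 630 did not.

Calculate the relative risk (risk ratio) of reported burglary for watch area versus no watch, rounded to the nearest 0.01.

0.37

From the description: a = 558, b = 2254, c = 716, d = 630.
Risk in exposed = 558/2812 = 0.19844; risk in unexposed = 716/1346 = 0.53195.
RR = 0.19844 / 0.53195 = 0.37304
The risk is 63% lower among the exposed than among the unexposed.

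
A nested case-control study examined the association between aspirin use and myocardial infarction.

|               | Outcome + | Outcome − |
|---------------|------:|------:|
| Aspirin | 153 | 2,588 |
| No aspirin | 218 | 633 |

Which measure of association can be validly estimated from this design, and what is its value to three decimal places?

0.172

Cells: a = 153, b = 2588, c = 218, d = 633.
This is a nested case-control study: participants were sampled on outcome status, so risks in the source population cannot be estimated directly — relative risk is not valid here. The odds ratio is the appropriate measure.
OR = (a·d)/(b·c) = (153 × 633) / (2588 × 218) = 96849 / 564184 = 0.17166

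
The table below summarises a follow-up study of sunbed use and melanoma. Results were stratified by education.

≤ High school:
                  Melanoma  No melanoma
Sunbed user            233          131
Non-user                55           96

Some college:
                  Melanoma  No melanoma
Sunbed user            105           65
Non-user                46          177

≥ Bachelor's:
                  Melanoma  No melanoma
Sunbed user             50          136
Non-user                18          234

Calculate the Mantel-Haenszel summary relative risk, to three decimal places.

2.359

RR_MH = Σ(aᵢ·n₀ᵢ/nᵢ) / Σ(cᵢ·n₁ᵢ/nᵢ), with n₁ᵢ = aᵢ+bᵢ (exposed), n₀ᵢ = cᵢ+dᵢ (unexposed), nᵢ = n₁ᵢ+n₀ᵢ.
Stratum 1 (≤ High school): n₁ = 364, n₀ = 151, n = 515; a·n₀/n = 233·151/515 = 68.3165; c·n₁/n = 55·364/515 = 38.8738
Stratum 2 (Some college): n₁ = 170, n₀ = 223, n = 393; a·n₀/n = 105·223/393 = 59.5802; c·n₁/n = 46·170/393 = 19.8982
Stratum 3 (≥ Bachelor's): n₁ = 186, n₀ = 252, n = 438; a·n₀/n = 50·252/438 = 28.7671; c·n₁/n = 18·186/438 = 7.6438
RR_MH = (68.3165 + 59.5802 + 28.7671) / (38.8738 + 19.8982 + 7.6438) = 156.6638 / 66.4158 = 2.35883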